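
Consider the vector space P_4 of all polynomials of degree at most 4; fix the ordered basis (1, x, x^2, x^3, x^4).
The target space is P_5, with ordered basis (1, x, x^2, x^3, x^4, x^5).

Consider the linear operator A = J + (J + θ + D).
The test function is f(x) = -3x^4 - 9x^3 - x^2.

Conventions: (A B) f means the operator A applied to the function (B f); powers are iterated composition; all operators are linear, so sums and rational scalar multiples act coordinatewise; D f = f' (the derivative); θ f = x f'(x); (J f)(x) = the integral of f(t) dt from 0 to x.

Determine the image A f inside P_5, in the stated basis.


J f = -(3/5)x^5 - (9/4)x^4 - (1/3)x^3
J f = -(3/5)x^5 - (9/4)x^4 - (1/3)x^3
θ f = -12x^4 - 27x^3 - 2x^2
D f = -12x^3 - 27x^2 - 2x
(J + θ + D) f = -(3/5)x^5 - (57/4)x^4 - (118/3)x^3 - 29x^2 - 2x
(J + (J + θ + D)) f = -(6/5)x^5 - (33/2)x^4 - (119/3)x^3 - 29x^2 - 2x

g(x) = -(6/5)x^5 - (33/2)x^4 - (119/3)x^3 - 29x^2 - 2x


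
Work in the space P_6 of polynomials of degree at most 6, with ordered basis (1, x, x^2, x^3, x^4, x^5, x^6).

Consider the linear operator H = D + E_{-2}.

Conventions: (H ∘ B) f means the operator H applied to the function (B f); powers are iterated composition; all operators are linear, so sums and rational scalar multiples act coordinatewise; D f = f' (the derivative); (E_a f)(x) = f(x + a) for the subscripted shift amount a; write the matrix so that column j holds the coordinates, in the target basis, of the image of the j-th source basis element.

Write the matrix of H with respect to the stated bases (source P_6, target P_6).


the matrix is [[1, -1, 4, -8, 16, -32, 64]; [0, 1, -2, 12, -32, 80, -192]; [0, 0, 1, -3, 24, -80, 240]; [0, 0, 0, 1, -4, 40, -160]; [0, 0, 0, 0, 1, -5, 60]; [0, 0, 0, 0, 0, 1, -6]; [0, 0, 0, 0, 0, 0, 1]] (rows listed top to bottom)

image of 1: 1
image of x: x - 1
image of x^2: x^2 - 2x + 4
image of x^3: x^3 - 3x^2 + 12x - 8
image of x^4: x^4 - 4x^3 + 24x^2 - 32x + 16
image of x^5: x^5 - 5x^4 + 40x^3 - 80x^2 + 80x - 32
image of x^6: x^6 - 6x^5 + 60x^4 - 160x^3 + 240x^2 - 192x + 64
each image's coordinates form column j of the matrix


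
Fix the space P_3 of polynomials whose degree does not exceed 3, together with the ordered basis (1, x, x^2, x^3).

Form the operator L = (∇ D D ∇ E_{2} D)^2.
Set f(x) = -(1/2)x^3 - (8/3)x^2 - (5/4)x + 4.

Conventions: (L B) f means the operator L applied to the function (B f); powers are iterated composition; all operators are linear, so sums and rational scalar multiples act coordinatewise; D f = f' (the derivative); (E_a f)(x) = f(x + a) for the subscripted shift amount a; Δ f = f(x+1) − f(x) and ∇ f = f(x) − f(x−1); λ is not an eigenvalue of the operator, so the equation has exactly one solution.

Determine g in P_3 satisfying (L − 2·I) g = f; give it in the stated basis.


g(x) = (1/4)x^3 + (4/3)x^2 + (5/8)x - 2

write g with unknown coordinates in the stated basis and equate coefficients in (L − 2·I) g = f
solving from the highest basis element down gives g = (1/4)x^3 + (4/3)x^2 + (5/8)x - 2
check: L g = 0
so L g − 2·g = -(1/2)x^3 - (8/3)x^2 - (5/4)x + 4 = f ✓


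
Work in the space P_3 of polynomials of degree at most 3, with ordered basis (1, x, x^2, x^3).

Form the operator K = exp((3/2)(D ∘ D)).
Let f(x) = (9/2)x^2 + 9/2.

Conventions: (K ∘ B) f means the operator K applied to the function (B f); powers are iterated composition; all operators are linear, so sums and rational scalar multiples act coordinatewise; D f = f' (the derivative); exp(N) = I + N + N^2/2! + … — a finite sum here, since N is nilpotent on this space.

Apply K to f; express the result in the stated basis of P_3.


the result is g(x) = (9/2)x^2 + 18

order-1 term: 27/2
the series for exp((3/2)(D ∘ D)) f terminates at order 1
exp((3/2)(D ∘ D)) f = (9/2)x^2 + 18


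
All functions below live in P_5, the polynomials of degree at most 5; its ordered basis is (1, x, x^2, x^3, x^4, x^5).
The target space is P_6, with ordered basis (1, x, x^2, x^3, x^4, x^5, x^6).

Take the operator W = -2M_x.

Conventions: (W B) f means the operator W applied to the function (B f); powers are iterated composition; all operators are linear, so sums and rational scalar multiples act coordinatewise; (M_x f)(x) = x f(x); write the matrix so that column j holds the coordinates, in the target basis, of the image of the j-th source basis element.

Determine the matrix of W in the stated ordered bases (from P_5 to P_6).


image of 1: -2x
image of x: -2x^2
image of x^2: -2x^3
image of x^3: -2x^4
image of x^4: -2x^5
image of x^5: -2x^6
each image's coordinates form column j of the matrix

the matrix is [[0, 0, 0, 0, 0, 0]; [-2, 0, 0, 0, 0, 0]; [0, -2, 0, 0, 0, 0]; [0, 0, -2, 0, 0, 0]; [0, 0, 0, -2, 0, 0]; [0, 0, 0, 0, -2, 0]; [0, 0, 0, 0, 0, -2]] (rows listed top to bottom)


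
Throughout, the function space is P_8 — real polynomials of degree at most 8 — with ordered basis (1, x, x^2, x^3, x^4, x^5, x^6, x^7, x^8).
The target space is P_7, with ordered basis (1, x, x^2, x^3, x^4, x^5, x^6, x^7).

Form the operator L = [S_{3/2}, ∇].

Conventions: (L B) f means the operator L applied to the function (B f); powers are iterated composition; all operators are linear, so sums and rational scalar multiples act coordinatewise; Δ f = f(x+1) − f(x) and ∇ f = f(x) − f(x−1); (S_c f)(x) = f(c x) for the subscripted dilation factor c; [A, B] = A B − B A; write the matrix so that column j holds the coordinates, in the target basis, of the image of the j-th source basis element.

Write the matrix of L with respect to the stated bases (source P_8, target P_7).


the matrix is [[0, -1/2, 5/4, -19/8, 65/16, -211/32, 665/64, -2059/128, 6305/256]; [0, 0, -3/2, 45/8, -57/4, 975/32, -1899/32, 13965/128, -6177/32]; [0, 0, 0, -27/8, 135/8, -855/16, 8775/64, -39879/128, 41895/64]; [0, 0, 0, 0, -27/4, 675/16, -2565/16, 61425/128, -39879/32]; [0, 0, 0, 0, 0, -405/32, 6075/64, -53865/128, 184275/128]; [0, 0, 0, 0, 0, 0, -729/32, 25515/128, -32319/32]; [0, 0, 0, 0, 0, 0, 0, -5103/128, 25515/64]; [0, 0, 0, 0, 0, 0, 0, 0, -2187/32]] (rows listed top to bottom)

image of 1: 0
image of x: -1/2
image of x^2: -(3/2)x + 5/4
image of x^3: -(27/8)x^2 + (45/8)x - 19/8
image of x^4: -(27/4)x^3 + (135/8)x^2 - (57/4)x + 65/16
image of x^5: -(405/32)x^4 + (675/16)x^3 - (855/16)x^2 + (975/32)x - 211/32
image of x^6: -(729/32)x^5 + (6075/64)x^4 - (2565/16)x^3 + (8775/64)x^2 - (1899/32)x + 665/64
image of x^7: -(5103/128)x^6 + (25515/128)x^5 - (53865/128)x^4 + (61425/128)x^3 - (39879/128)x^2 + (13965/128)x - 2059/128
image of x^8: -(2187/32)x^7 + (25515/64)x^6 - (32319/32)x^5 + (184275/128)x^4 - (39879/32)x^3 + (41895/64)x^2 - (6177/32)x + 6305/256
each image's coordinates form column j of the matrix


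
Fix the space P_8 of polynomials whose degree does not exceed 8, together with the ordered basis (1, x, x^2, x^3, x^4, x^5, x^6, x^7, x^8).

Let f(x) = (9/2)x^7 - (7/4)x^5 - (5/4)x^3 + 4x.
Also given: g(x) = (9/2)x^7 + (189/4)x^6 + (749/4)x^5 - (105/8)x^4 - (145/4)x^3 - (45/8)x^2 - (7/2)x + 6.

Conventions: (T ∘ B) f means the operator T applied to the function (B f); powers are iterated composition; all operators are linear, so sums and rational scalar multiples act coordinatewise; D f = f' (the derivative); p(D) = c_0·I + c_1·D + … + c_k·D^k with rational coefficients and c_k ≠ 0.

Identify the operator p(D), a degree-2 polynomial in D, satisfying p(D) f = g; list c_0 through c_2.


c_0 = 1, c_1 = 3/2, c_2 = 1

D^0 f = (9/2)x^7 - (7/4)x^5 - (5/4)x^3 + 4x
D^1 f = (63/2)x^6 - (35/4)x^4 - (15/4)x^2 + 4
D^2 f = 189x^5 - 35x^3 - (15/2)x
matching coefficients of g against c_0 f + c_1 Df + … from the top degree down determines the c_i
solution: c_0 = 1, c_1 = 3/2, c_2 = 1


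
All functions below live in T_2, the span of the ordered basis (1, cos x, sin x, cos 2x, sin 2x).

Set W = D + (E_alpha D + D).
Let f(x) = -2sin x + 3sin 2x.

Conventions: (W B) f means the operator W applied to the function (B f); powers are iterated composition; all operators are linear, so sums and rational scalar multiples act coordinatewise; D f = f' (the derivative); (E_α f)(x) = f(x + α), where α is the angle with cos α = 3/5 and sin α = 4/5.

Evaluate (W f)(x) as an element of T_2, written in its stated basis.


D f = -2cos x + 6cos 2x
D f = -2cos x + 6cos 2x
E_alpha D f = -(6/5)cos x + (8/5)sin x - (42/25)cos 2x - (144/25)sin 2x
D f = -2cos x + 6cos 2x
(E_alpha D + D) f = -(16/5)cos x + (8/5)sin x + (108/25)cos 2x - (144/25)sin 2x
(D + (E_alpha D + D)) f = -(26/5)cos x + (8/5)sin x + (258/25)cos 2x - (144/25)sin 2x

the image equals g(x) = -(26/5)cos x + (8/5)sin x + (258/25)cos 2x - (144/25)sin 2x


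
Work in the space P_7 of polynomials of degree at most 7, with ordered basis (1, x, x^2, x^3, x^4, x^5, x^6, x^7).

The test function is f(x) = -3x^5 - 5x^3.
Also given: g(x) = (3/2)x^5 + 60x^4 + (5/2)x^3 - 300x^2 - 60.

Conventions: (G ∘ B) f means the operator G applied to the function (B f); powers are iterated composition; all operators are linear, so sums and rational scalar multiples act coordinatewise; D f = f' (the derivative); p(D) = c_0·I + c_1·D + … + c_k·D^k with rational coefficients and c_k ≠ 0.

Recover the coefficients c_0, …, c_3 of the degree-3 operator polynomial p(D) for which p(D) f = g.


c_0 = -1/2, c_1 = -4, c_2 = 0, c_3 = 2

D^0 f = -3x^5 - 5x^3
D^1 f = -15x^4 - 15x^2
D^2 f = -60x^3 - 30x
D^3 f = -180x^2 - 30
matching coefficients of g against c_0 f + c_1 Df + … from the top degree down determines the c_i
solution: c_0 = -1/2, c_1 = -4, c_2 = 0, c_3 = 2


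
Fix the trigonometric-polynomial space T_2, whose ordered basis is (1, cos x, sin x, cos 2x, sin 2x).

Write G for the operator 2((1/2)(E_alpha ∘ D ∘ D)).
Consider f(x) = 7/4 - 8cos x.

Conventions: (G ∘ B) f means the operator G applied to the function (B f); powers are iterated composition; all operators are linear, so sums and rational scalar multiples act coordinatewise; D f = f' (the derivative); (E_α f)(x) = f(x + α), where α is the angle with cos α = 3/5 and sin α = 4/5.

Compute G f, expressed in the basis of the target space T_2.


D f = 8sin x
D D f = 8cos x
E_alpha D D f = (24/5)cos x - (32/5)sin x
((1/2)(E_alpha ∘ D ∘ D)) f = (12/5)cos x - (16/5)sin x
(2((1/2)(E_alpha ∘ D ∘ D))) f = (24/5)cos x - (32/5)sin x

the image equals g(x) = (24/5)cos x - (32/5)sin x


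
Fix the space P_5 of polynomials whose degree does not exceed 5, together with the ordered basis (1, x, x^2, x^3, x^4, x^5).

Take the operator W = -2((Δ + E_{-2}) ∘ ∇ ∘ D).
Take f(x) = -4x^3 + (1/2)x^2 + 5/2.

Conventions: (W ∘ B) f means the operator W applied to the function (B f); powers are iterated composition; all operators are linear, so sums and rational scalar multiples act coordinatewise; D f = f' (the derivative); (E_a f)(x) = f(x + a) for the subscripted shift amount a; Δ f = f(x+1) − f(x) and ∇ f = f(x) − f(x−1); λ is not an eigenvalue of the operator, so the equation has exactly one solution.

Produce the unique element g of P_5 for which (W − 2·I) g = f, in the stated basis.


g(x) = 2x^3 - (1/4)x^2 - 12x + 69/4

write g with unknown coordinates in the stated basis and equate coefficients in (W − 2·I) g = f
solving from the highest basis element down gives g = 2x^3 - (1/4)x^2 - 12x + 69/4
check: W g = -24x + 37
so W g − 2·g = -4x^3 + (1/2)x^2 + 5/2 = f ✓


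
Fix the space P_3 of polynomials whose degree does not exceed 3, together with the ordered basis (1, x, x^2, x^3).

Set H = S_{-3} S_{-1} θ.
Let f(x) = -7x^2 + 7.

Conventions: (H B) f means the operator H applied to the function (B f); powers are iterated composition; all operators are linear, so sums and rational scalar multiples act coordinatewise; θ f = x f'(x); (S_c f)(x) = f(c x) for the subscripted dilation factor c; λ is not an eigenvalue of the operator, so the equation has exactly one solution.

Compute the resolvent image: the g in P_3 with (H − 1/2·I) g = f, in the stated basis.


the image equals g(x) = -(2/5)x^2 - 14

write g with unknown coordinates in the stated basis and equate coefficients in (H − 1/2·I) g = f
solving from the highest basis element down gives g = -(2/5)x^2 - 14
check: H g = -(36/5)x^2
so H g − 1/2·g = -7x^2 + 7 = f ✓


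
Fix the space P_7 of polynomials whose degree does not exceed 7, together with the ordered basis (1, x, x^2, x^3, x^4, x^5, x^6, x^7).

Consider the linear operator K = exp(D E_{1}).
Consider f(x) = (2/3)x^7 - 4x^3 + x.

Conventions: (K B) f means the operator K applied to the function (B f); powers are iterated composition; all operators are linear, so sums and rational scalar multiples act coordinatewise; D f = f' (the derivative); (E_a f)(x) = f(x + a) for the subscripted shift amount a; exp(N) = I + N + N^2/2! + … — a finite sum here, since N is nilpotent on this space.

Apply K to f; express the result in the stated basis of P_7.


order-1 term: (14/3)x^6 + 28x^5 + 70x^4 + (280/3)x^3 + 58x^2 + 4x - 19/3
order-2 term: 14x^5 + 140x^4 + 560x^3 + 1120x^2 + 1108x + 424
order-3 term: (70/3)x^4 + 280x^3 + 1260x^2 + 2520x + 1886
order-4 term: (70/3)x^3 + 280x^2 + 1120x + 4480/3
order-5 term: 14x^2 + 140x + 350
order-6 term: (14/3)x + 28
order-7 term: 2/3
the series for exp(D E_{1}) f terminates at order 7
exp(D E_{1}) f = (2/3)x^7 + (14/3)x^6 + 42x^5 + (700/3)x^4 + (2858/3)x^3 + 2732x^2 + (14693/3)x + 12527/3

g(x) = (2/3)x^7 + (14/3)x^6 + 42x^5 + (700/3)x^4 + (2858/3)x^3 + 2732x^2 + (14693/3)x + 12527/3


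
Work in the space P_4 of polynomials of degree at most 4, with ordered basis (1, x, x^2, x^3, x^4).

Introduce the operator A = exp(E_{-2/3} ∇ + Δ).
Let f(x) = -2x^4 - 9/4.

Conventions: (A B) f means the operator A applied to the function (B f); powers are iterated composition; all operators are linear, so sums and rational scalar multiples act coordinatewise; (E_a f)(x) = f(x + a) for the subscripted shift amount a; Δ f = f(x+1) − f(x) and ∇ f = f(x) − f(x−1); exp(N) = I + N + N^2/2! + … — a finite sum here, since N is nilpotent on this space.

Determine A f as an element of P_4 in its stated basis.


order-1 term: -16x^3 + 16x^2 - (128/3)x + 352/27
order-2 term: -48x^2 + 64x - 96
order-3 term: -64x + 64
order-4 term: -32
the series for exp(E_{-2/3} ∇ + Δ) f terminates at order 4
exp(E_{-2/3} ∇ + Δ) f = -2x^4 - 16x^3 - 32x^2 - (128/3)x - 5747/108

the image equals g(x) = -2x^4 - 16x^3 - 32x^2 - (128/3)x - 5747/108


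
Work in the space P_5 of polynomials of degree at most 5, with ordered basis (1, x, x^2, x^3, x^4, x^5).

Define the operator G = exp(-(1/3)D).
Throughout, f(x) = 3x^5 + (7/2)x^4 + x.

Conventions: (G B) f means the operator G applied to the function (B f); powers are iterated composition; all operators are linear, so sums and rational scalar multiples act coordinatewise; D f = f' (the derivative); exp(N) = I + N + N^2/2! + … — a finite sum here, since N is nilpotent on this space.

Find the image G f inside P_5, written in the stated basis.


g(x) = 3x^5 - (3/2)x^4 - (4/3)x^3 + (11/9)x^2 + (2/3)x - 49/162

order-1 term: -5x^4 - (14/3)x^3 - 1/3
order-2 term: (10/3)x^3 + (7/3)x^2
order-3 term: -(10/9)x^2 - (14/27)x
order-4 term: (5/27)x + 7/162
order-5 term: -1/81
the series for exp(-(1/3)D) f terminates at order 5
exp(-(1/3)D) f = 3x^5 - (3/2)x^4 - (4/3)x^3 + (11/9)x^2 + (2/3)x - 49/162


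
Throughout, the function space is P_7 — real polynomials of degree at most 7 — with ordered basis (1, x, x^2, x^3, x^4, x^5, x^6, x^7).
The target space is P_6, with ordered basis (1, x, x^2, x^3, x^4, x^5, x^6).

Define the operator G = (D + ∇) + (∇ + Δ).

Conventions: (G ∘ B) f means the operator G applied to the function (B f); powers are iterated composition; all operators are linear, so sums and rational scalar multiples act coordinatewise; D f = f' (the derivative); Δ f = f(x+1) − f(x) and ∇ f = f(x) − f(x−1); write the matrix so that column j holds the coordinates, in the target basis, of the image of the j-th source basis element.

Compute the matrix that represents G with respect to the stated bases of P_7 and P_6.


image of 1: 0
image of x: 4
image of x^2: 8x - 1
image of x^3: 12x^2 - 3x + 3
image of x^4: 16x^3 - 6x^2 + 12x - 1
image of x^5: 20x^4 - 10x^3 + 30x^2 - 5x + 3
image of x^6: 24x^5 - 15x^4 + 60x^3 - 15x^2 + 18x - 1
image of x^7: 28x^6 - 21x^5 + 105x^4 - 35x^3 + 63x^2 - 7x + 3
each image's coordinates form column j of the matrix

the matrix is [[0, 4, -1, 3, -1, 3, -1, 3]; [0, 0, 8, -3, 12, -5, 18, -7]; [0, 0, 0, 12, -6, 30, -15, 63]; [0, 0, 0, 0, 16, -10, 60, -35]; [0, 0, 0, 0, 0, 20, -15, 105]; [0, 0, 0, 0, 0, 0, 24, -21]; [0, 0, 0, 0, 0, 0, 0, 28]] (rows listed top to bottom)


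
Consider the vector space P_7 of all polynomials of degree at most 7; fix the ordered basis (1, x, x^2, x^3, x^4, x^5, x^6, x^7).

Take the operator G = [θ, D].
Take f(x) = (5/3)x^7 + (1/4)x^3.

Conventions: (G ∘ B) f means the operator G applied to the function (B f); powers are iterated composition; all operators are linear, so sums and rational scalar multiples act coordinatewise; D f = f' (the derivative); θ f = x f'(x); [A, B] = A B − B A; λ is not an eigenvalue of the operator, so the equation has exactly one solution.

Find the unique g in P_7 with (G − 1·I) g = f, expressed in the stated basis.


the result is g(x) = -(5/3)x^7 + (35/3)x^6 - 70x^5 + 350x^4 - (5601/4)x^3 + (16803/4)x^2 - (16803/2)x + 16803/2

write g with unknown coordinates in the stated basis and equate coefficients in (G − 1·I) g = f
solving from the highest basis element down gives g = -(5/3)x^7 + (35/3)x^6 - 70x^5 + 350x^4 - (5601/4)x^3 + (16803/4)x^2 - (16803/2)x + 16803/2
check: G g = (35/3)x^6 - 70x^5 + 350x^4 - 1400x^3 + (16803/4)x^2 - (16803/2)x + 16803/2
so G g − 1·g = (5/3)x^7 + (1/4)x^3 = f ✓


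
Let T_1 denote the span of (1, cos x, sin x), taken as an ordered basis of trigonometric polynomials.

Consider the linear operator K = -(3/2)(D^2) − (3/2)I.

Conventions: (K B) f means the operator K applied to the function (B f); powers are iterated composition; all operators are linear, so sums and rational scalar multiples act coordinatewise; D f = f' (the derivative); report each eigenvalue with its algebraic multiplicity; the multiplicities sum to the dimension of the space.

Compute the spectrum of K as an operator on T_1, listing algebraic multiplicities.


λ = -3/2 (multiplicity 1), λ = 0 (multiplicity 2)

image of 1: -3/2
image of cos x: 0
image of sin x: 0
the matrix is diagonal; its diagonal is (-3/2, 0, 0)
for a triangular matrix the eigenvalues are the diagonal entries, with algebraic multiplicity their repetition count


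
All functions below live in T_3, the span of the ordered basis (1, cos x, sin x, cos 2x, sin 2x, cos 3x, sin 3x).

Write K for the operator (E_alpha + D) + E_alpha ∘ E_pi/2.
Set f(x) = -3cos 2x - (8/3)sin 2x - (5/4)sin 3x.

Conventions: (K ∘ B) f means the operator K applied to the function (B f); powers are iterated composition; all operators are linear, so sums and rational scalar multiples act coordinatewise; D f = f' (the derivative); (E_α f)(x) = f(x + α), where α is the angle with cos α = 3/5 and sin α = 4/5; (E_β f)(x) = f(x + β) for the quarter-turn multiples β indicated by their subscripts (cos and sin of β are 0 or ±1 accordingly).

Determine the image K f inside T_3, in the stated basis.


g(x) = -(16/3)cos 2x + 6sin 2x - (134/25)cos 3x + (73/100)sin 3x

E_alpha f = -(43/25)cos 2x + (272/75)sin 2x - (11/25)cos 3x + (117/100)sin 3x
D f = -(16/3)cos 2x + 6sin 2x - (15/4)cos 3x
(E_alpha + D) f = -(529/75)cos 2x + (722/75)sin 2x - (419/100)cos 3x + (117/100)sin 3x
E_pi/2 f = 3cos 2x + (8/3)sin 2x + (5/4)cos 3x
E_alpha E_pi/2 f = (43/25)cos 2x - (272/75)sin 2x - (117/100)cos 3x - (11/25)sin 3x
((E_alpha + D) + E_alpha ∘ E_pi/2) f = -(16/3)cos 2x + 6sin 2x - (134/25)cos 3x + (73/100)sin 3x


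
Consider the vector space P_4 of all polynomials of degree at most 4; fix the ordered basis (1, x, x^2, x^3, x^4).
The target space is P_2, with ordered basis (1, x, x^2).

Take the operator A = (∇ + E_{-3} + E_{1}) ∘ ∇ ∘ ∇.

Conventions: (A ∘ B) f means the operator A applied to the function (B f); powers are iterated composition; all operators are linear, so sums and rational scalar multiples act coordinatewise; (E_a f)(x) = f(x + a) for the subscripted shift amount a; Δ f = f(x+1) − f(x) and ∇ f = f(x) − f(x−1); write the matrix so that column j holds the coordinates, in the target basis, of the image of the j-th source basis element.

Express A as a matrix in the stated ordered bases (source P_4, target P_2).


the matrix is [[0, 0, 4, -18, 160]; [0, 0, 0, 12, -72]; [0, 0, 0, 0, 24]] (rows listed top to bottom)

image of 1: 0
image of x: 0
image of x^2: 4
image of x^3: 12x - 18
image of x^4: 24x^2 - 72x + 160
each image's coordinates form column j of the matrix


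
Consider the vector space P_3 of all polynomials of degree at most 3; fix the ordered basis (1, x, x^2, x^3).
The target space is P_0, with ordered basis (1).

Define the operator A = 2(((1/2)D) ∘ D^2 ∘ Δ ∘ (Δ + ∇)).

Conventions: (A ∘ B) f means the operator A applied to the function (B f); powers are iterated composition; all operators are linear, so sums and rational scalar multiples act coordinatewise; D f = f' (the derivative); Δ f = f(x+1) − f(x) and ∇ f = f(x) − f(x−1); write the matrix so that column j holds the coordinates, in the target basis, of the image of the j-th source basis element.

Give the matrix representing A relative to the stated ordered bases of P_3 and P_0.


the matrix is [[0, 0, 0, 0]] (rows listed top to bottom)

image of 1: 0
image of x: 0
image of x^2: 0
image of x^3: 0
each image's coordinates form column j of the matrix


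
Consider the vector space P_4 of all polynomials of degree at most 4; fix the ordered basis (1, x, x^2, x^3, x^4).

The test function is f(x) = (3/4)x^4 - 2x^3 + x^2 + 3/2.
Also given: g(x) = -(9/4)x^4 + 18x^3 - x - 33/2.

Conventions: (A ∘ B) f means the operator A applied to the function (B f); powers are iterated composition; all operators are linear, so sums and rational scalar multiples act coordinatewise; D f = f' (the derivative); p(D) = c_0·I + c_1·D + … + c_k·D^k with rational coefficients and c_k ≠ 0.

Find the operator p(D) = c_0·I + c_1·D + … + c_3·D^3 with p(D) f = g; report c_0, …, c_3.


D^0 f = (3/4)x^4 - 2x^3 + x^2 + 3/2
D^1 f = 3x^3 - 6x^2 + 2x
D^2 f = 9x^2 - 12x + 2
D^3 f = 18x - 12
matching coefficients of g against c_0 f + c_1 Df + … from the top degree down determines the c_i
solution: c_0 = -3, c_1 = 4, c_2 = 3, c_3 = 3/2

c_0 = -3, c_1 = 4, c_2 = 3, c_3 = 3/2


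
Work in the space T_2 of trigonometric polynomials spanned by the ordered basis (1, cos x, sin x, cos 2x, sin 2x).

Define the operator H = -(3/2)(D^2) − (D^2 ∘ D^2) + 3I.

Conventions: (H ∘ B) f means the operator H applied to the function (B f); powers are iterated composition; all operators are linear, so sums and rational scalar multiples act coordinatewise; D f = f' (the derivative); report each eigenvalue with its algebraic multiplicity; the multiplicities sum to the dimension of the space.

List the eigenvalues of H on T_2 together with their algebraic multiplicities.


λ = -7 (multiplicity 2), λ = 3 (multiplicity 1), λ = 7/2 (multiplicity 2)

image of 1: 3
image of cos x: (7/2)cos x
image of sin x: (7/2)sin x
image of cos 2x: -7cos 2x
image of sin 2x: -7sin 2x
the matrix is diagonal; its diagonal is (3, 7/2, 7/2, -7, -7)
for a triangular matrix the eigenvalues are the diagonal entries, with algebraic multiplicity their repetition count


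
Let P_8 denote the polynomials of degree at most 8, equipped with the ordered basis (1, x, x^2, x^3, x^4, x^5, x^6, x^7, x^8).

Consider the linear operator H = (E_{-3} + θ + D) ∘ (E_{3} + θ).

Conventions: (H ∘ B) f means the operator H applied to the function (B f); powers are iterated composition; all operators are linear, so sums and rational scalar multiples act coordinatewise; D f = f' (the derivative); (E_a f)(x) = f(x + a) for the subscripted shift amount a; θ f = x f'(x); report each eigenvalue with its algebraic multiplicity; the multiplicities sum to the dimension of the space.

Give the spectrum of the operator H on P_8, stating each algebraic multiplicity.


λ = 1 (multiplicity 1), λ = 4 (multiplicity 1), λ = 9 (multiplicity 1), λ = 16 (multiplicity 1), λ = 25 (multiplicity 1), λ = 36 (multiplicity 1), λ = 49 (multiplicity 1), λ = 64 (multiplicity 1), λ = 81 (multiplicity 1)

image of 1: 1
image of x: 4x - 1
image of x^2: 9x^2 + 24
image of x^3: 16x^3 + 3x^2 + 126x - 54
image of x^4: 25x^4 + 8x^3 + 360x^2 - 216x + 432
image of x^5: 36x^5 + 15x^4 + 780x^3 - 540x^2 + 2970x - 810
image of x^6: 49x^6 + 24x^5 + 1440x^4 - 1080x^3 + 11340x^2 - 4860x + 5832
image of x^7: 64x^7 + 35x^6 + 2394x^5 - 1890x^4 + 32130x^3 - 17010x^2 + 51030x - 10206
image of x^8: 81x^8 + 48x^7 + 3696x^6 - 3024x^5 + 75600x^4 - 45360x^3 + 244944x^2 - 81648x + 69984
the matrix is upper triangular; its diagonal is (1, 4, 9, 16, 25, 36, 49, 64, 81)
for a triangular matrix the eigenvalues are the diagonal entries, with algebraic multiplicity their repetition count


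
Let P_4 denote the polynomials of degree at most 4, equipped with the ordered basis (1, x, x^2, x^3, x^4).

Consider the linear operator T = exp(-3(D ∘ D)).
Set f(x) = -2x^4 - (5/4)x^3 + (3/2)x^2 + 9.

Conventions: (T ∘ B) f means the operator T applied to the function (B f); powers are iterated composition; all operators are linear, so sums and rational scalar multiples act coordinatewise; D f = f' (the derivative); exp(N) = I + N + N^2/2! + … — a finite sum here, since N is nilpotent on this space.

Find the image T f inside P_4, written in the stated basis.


order-1 term: 72x^2 + (45/2)x - 9
order-2 term: -216
the series for exp(-3(D ∘ D)) f terminates at order 2
exp(-3(D ∘ D)) f = -2x^4 - (5/4)x^3 + (147/2)x^2 + (45/2)x - 216

the image equals g(x) = -2x^4 - (5/4)x^3 + (147/2)x^2 + (45/2)x - 216


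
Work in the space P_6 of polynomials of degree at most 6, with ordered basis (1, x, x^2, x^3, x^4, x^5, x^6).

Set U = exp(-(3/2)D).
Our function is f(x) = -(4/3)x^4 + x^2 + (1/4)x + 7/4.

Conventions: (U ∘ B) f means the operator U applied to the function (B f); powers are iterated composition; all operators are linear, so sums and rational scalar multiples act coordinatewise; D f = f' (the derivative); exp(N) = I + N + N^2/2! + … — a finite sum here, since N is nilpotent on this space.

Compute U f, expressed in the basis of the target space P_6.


the image equals g(x) = -(4/3)x^4 + 8x^3 - 17x^2 + (61/4)x - 25/8

order-1 term: 8x^3 - 3x - 3/8
order-2 term: -18x^2 + 9/4
order-3 term: 18x
order-4 term: -27/4
the series for exp(-(3/2)D) f terminates at order 4
exp(-(3/2)D) f = -(4/3)x^4 + 8x^3 - 17x^2 + (61/4)x - 25/8


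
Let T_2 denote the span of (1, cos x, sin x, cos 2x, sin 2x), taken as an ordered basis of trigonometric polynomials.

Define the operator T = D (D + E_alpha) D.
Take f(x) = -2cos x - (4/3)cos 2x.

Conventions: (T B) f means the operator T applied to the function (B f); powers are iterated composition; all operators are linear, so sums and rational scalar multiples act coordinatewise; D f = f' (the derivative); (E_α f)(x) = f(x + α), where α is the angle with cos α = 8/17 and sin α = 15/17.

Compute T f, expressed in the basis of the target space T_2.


the image equals g(x) = (16/17)cos x - (64/17)sin x - (2576/867)cos 2x - (13088/867)sin 2x

D f = 2sin x + (8/3)sin 2x
D D f = 2cos x + (16/3)cos 2x
E_alpha D f = (30/17)cos x + (16/17)sin x + (640/289)cos 2x - (1288/867)sin 2x
(D + E_alpha) D f = (64/17)cos x + (16/17)sin x + (6544/867)cos 2x - (1288/867)sin 2x
D (D + E_alpha) D f = (16/17)cos x - (64/17)sin x - (2576/867)cos 2x - (13088/867)sin 2x


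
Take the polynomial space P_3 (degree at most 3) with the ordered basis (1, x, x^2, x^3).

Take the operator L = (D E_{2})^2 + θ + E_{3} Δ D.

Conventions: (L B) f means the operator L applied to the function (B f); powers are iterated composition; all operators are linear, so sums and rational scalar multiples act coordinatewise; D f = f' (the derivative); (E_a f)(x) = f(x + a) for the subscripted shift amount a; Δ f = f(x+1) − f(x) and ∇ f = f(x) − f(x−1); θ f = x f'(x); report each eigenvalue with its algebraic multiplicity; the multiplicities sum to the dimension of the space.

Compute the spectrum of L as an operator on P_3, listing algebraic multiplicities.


λ = 0 (multiplicity 1), λ = 1 (multiplicity 1), λ = 2 (multiplicity 1), λ = 3 (multiplicity 1)

image of 1: 0
image of x: x
image of x^2: 2x^2 + 4
image of x^3: 3x^3 + 12x + 45
the matrix is upper triangular; its diagonal is (0, 1, 2, 3)
for a triangular matrix the eigenvalues are the diagonal entries, with algebraic multiplicity their repetition count


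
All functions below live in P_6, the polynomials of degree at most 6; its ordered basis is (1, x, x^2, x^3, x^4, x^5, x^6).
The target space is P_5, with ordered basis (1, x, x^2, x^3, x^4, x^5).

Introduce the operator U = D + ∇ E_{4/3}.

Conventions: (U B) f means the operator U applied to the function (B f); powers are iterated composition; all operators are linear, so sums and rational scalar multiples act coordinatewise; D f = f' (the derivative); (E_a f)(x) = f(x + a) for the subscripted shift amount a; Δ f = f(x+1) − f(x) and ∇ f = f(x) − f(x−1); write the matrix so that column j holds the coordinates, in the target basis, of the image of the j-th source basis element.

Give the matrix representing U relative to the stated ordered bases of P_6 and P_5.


image of 1: 0
image of x: 2
image of x^2: 4x + 5/3
image of x^3: 6x^2 + 5x + 7/3
image of x^4: 8x^3 + 10x^2 + (28/3)x + 85/27
image of x^5: 10x^4 + (50/3)x^3 + (70/3)x^2 + (425/27)x + 341/81
image of x^6: 12x^5 + 25x^4 + (140/3)x^3 + (425/9)x^2 + (682/27)x + 455/81
each image's coordinates form column j of the matrix

the matrix is [[0, 2, 5/3, 7/3, 85/27, 341/81, 455/81]; [0, 0, 4, 5, 28/3, 425/27, 682/27]; [0, 0, 0, 6, 10, 70/3, 425/9]; [0, 0, 0, 0, 8, 50/3, 140/3]; [0, 0, 0, 0, 0, 10, 25]; [0, 0, 0, 0, 0, 0, 12]] (rows listed top to bottom)


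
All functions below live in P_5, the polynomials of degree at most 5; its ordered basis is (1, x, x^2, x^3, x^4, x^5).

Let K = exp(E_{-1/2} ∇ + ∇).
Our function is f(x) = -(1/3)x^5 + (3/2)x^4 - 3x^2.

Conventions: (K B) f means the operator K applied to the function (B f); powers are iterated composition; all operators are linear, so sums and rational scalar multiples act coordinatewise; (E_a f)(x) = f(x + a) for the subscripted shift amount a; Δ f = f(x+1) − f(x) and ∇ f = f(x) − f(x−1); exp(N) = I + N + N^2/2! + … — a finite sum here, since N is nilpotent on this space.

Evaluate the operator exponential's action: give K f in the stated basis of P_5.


the image equals g(x) = -(1/3)x^5 - (11/6)x^4 + (26/3)x^3 + (151/6)x^2 - (269/6)x - 355/16

order-1 term: -(10/3)x^4 + 22x^3 - (247/6)x^2 + (47/2)x - 137/48
order-2 term: -(40/3)x^3 + 96x^2 - (629/3)x + 142
order-3 term: -(80/3)x^2 + 168x - 764/3
order-4 term: -(80/3)x + 104
order-5 term: -32/3
the series for exp(E_{-1/2} ∇ + ∇) f terminates at order 5
exp(E_{-1/2} ∇ + ∇) f = -(1/3)x^5 - (11/6)x^4 + (26/3)x^3 + (151/6)x^2 - (269/6)x - 355/16


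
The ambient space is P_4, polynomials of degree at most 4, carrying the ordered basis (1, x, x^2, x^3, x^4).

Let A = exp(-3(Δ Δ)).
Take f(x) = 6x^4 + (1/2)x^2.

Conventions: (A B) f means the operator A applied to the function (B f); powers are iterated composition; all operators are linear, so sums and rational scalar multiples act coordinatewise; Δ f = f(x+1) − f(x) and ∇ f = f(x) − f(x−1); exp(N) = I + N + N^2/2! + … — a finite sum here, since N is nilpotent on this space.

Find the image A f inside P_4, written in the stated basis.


g(x) = 6x^4 - (431/2)x^2 - 432x + 393

order-1 term: -216x^2 - 432x - 255
order-2 term: 648
the series for exp(-3(Δ Δ)) f terminates at order 2
exp(-3(Δ Δ)) f = 6x^4 - (431/2)x^2 - 432x + 393


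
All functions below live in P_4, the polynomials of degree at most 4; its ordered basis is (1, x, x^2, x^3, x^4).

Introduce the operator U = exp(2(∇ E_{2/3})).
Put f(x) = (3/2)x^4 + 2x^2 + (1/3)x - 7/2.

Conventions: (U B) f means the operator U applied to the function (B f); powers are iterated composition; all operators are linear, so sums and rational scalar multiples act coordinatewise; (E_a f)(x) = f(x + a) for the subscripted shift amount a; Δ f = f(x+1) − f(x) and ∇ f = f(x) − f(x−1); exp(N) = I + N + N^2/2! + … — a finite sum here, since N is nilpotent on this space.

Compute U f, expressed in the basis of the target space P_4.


order-1 term: 12x^3 + 6x^2 + 12x + 23/9
order-2 term: 36x^2 + 24x + 18
order-3 term: 48x + 24
order-4 term: 24
the series for exp(2(∇ E_{2/3})) f terminates at order 4
exp(2(∇ E_{2/3})) f = (3/2)x^4 + 12x^3 + 44x^2 + (253/3)x + 1171/18

g(x) = (3/2)x^4 + 12x^3 + 44x^2 + (253/3)x + 1171/18


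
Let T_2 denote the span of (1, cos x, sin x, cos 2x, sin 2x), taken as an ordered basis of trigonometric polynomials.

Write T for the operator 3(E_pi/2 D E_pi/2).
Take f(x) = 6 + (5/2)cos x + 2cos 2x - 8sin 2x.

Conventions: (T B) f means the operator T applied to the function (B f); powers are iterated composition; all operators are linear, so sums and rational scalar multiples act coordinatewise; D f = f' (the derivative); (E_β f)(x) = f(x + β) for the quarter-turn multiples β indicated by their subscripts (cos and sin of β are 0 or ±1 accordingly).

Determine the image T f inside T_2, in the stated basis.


E_pi/2 f = 6 - (5/2)sin x - 2cos 2x + 8sin 2x
D E_pi/2 f = -(5/2)cos x + 16cos 2x + 4sin 2x
E_pi/2 D E_pi/2 f = (5/2)sin x - 16cos 2x - 4sin 2x
(3(E_pi/2 D E_pi/2)) f = (15/2)sin x - 48cos 2x - 12sin 2x

the image equals g(x) = (15/2)sin x - 48cos 2x - 12sin 2x


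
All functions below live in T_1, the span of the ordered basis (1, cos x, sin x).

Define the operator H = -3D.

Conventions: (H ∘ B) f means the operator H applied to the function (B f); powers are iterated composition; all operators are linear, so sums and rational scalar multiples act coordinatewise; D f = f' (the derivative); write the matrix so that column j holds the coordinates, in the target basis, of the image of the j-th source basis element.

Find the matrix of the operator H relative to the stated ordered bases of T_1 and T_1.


the matrix is [[0, 0, 0]; [0, 0, -3]; [0, 3, 0]] (rows listed top to bottom)

image of 1: 0
image of cos x: 3sin x
image of sin x: -3cos x
each image's coordinates form column j of the matrix


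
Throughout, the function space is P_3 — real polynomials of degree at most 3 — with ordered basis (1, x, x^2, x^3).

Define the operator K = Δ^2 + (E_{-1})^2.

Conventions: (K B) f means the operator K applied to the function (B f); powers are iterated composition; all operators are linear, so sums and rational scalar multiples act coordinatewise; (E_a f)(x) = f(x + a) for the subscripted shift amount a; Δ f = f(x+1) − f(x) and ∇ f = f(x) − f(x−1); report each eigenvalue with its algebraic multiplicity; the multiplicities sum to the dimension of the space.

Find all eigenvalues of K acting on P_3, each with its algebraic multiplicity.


λ = 1 (multiplicity 4)

image of 1: 1
image of x: x - 2
image of x^2: x^2 - 4x + 6
image of x^3: x^3 - 6x^2 + 18x - 2
the matrix is upper triangular; its diagonal is (1, 1, 1, 1)
for a triangular matrix the eigenvalues are the diagonal entries, with algebraic multiplicity their repetition count


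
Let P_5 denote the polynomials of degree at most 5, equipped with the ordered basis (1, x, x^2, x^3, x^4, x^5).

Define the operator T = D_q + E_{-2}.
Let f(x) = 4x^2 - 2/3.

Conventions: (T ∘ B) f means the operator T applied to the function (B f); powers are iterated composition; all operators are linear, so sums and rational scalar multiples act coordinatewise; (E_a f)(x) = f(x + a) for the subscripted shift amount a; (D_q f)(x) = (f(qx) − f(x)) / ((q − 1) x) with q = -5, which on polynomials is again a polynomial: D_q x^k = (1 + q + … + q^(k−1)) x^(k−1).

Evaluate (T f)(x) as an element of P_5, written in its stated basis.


D_q f = -16x
E_{-2} f = 4x^2 - 16x + 46/3
(D_q + E_{-2}) f = 4x^2 - 32x + 46/3

the result is g(x) = 4x^2 - 32x + 46/3


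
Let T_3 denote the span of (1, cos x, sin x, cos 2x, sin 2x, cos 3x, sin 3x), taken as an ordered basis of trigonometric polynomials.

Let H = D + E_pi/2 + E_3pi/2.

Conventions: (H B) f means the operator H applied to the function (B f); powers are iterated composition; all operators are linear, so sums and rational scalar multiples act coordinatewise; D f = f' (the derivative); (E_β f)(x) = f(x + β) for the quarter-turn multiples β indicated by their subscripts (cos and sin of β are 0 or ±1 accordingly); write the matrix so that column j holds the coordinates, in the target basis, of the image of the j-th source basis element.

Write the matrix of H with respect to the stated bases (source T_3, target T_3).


image of 1: 2
image of cos x: -sin x
image of sin x: cos x
image of cos 2x: -2cos 2x - 2sin 2x
image of sin 2x: 2cos 2x - 2sin 2x
image of cos 3x: -3sin 3x
image of sin 3x: 3cos 3x
each image's coordinates form column j of the matrix

the matrix is [[2, 0, 0, 0, 0, 0, 0]; [0, 0, 1, 0, 0, 0, 0]; [0, -1, 0, 0, 0, 0, 0]; [0, 0, 0, -2, 2, 0, 0]; [0, 0, 0, -2, -2, 0, 0]; [0, 0, 0, 0, 0, 0, 3]; [0, 0, 0, 0, 0, -3, 0]] (rows listed top to bottom)


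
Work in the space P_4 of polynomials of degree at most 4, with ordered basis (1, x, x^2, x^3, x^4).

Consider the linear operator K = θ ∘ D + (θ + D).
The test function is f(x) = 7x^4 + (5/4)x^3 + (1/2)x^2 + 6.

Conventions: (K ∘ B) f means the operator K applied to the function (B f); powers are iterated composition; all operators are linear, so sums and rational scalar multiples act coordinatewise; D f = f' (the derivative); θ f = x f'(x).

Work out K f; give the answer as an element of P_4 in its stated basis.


D f = 28x^3 + (15/4)x^2 + x
θ D f = 84x^3 + (15/2)x^2 + x
θ f = 28x^4 + (15/4)x^3 + x^2
D f = 28x^3 + (15/4)x^2 + x
(θ + D) f = 28x^4 + (127/4)x^3 + (19/4)x^2 + x
(θ ∘ D + (θ + D)) f = 28x^4 + (463/4)x^3 + (49/4)x^2 + 2x

the result is g(x) = 28x^4 + (463/4)x^3 + (49/4)x^2 + 2x


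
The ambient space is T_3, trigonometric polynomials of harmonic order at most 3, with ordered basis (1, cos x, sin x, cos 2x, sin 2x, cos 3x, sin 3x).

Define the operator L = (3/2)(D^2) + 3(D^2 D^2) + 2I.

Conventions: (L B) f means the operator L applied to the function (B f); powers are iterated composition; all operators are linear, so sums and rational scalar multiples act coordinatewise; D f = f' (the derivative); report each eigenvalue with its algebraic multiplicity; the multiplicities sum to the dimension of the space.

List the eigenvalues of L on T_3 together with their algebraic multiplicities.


image of 1: 2
image of cos x: (7/2)cos x
image of sin x: (7/2)sin x
image of cos 2x: 44cos 2x
image of sin 2x: 44sin 2x
image of cos 3x: (463/2)cos 3x
image of sin 3x: (463/2)sin 3x
the matrix is diagonal; its diagonal is (2, 7/2, 7/2, 44, 44, 463/2, 463/2)
for a triangular matrix the eigenvalues are the diagonal entries, with algebraic multiplicity their repetition count

λ = 2 (multiplicity 1), λ = 7/2 (multiplicity 2), λ = 44 (multiplicity 2), λ = 463/2 (multiplicity 2)


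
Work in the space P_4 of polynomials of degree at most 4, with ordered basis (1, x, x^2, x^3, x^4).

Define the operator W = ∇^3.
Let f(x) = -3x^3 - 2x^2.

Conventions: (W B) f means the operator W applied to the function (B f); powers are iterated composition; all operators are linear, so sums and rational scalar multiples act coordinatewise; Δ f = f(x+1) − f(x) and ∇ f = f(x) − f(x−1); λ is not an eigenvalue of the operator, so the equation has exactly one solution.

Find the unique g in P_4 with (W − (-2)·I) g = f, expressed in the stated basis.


write g with unknown coordinates in the stated basis and equate coefficients in (W − (-2)·I) g = f
solving from the highest basis element down gives g = -(3/2)x^3 - x^2 + 9/2
check: W g = -9
so W g − (-2)·g = -3x^3 - 2x^2 = f ✓

g(x) = -(3/2)x^3 - x^2 + 9/2
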